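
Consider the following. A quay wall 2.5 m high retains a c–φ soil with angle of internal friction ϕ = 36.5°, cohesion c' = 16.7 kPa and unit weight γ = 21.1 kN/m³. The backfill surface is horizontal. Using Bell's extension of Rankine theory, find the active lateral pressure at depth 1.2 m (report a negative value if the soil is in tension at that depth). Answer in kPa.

-10.4 kPa

K_a = (1 − sin φ)/(1 + sin φ) = 0.2541.
σ_a = K_a γ z − 2c√K_a = 0.2541×21.1×1.2 − 2×16.7×0.5040 = -10.40 kPa.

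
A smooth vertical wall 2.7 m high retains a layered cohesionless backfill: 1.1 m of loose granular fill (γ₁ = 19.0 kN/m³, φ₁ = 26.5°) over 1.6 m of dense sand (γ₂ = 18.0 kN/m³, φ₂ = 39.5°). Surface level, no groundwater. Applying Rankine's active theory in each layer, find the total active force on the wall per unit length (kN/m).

17.0 kN/m

K_a1 = tan²(45°−26.5°/2) = 0.3829; K_a2 = tan²(45°−39.5°/2) = 0.2224.
Layer 1: σ at base = K_a1 γ₁ h₁ = 8.003 kPa; P₁ = ½×8.003×1.1 = 4.402.
Layer 2: σ_v at top = γ₁h₁ = 20.90; σ_h top = K_a2×20.90 = 4.649; σ_h base = K_a2×(20.90+18.0×1.6) = 11.06.
P₂ = ½(4.649+11.06)×1.6 = 12.56. Total P_a = 4.402+12.56 = 16.97 kN/m.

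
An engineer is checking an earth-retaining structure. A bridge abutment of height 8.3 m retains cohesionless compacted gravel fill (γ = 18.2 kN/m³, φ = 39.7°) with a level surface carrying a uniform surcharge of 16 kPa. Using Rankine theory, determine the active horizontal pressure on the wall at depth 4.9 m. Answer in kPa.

23.2 kPa

K_a = (1 − sin φ)/(1 + sin φ) = 0.2204.
σ_v = γz + q = 18.2 × 4.9 + 16 = 105.2 kPa.
σ_h = K_a σ_v = 0.2204 × 105.2 = 23.18 kPa.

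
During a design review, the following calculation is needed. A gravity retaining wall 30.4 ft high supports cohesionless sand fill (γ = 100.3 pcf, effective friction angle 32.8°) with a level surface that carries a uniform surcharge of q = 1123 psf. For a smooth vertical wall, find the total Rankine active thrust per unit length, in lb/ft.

K_a = tan²(45° − φ/2) = 0.2973.
Soil triangle: ½ K_a γ H² = 0.5×0.2973×100.3×30.4² = 13780 lb/ft.
Surcharge rectangle: K_a q H = 0.2973×1123×30.4 = 10150 lb/ft.
Total = 13780 + 10150 = 23930 lb/ft.

23900 lb/ft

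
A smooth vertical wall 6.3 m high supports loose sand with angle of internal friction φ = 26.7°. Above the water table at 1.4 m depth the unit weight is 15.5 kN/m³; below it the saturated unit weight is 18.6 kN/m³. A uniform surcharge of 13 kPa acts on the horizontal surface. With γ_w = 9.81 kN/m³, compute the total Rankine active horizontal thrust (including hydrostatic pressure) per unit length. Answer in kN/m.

235 kN/m

K_a = tan²(45° − φ/2) = 0.3800.
γ' = 18.6 − 9.81 = 8.790 kN/m³. h₂ = H − d_w = 4.9 m.
σ'_h: at surface K_a·q = 4.939; at WT K_a(q+γd_w) = 13.18; at base K_a(q+γd_w+γ'h₂) = 29.55 kPa.
P₁ = ½(4.939+13.18)×1.4 = 12.69; P₂ = ½(13.18+29.55)×4.9 = 104.7; P_w = ½γ_w h₂² = 117.8.
Total = 12.69+104.7+117.8 = 235.2 kN/m.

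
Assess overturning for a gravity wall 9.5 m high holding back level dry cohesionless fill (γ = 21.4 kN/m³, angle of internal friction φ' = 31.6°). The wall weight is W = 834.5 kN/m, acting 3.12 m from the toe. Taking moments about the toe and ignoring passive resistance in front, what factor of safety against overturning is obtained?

K_a = tan²(45° − 31.6°/2) = 0.3123.
P_a = ½K_aγH² = 0.5×0.3123×21.4×9.5² = 301.6 kN/m, acting at H/3 = 3.167 m above the base.
Overturning moment M_o = P_a × H/3 = 301.6 × 3.167 = 955.2.
Resisting moment M_r = W × 3.12 = 834.5 × 3.12 = 2604.
FS_overturning = M_r/M_o = 2604/955.2 = 2.726.

2.73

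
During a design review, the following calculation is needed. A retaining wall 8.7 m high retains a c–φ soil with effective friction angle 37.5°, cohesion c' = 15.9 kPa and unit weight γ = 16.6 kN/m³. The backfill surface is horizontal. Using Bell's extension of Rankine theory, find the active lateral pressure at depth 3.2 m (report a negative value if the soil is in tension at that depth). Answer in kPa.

-2.76 kPa

K_a = (1 − sin φ)/(1 + sin φ) = 0.2432.
σ_a = K_a γ z − 2c√K_a = 0.2432×16.6×3.2 − 2×15.9×0.4931 = -2.764 kPa.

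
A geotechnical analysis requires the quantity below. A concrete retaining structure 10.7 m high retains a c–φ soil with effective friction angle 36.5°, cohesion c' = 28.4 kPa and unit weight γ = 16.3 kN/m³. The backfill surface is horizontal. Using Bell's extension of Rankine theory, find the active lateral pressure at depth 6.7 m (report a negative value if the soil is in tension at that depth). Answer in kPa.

K_a = (1 − sin φ)/(1 + sin φ) = 0.2541.
σ_a = K_a γ z − 2c√K_a = 0.2541×16.3×6.7 − 2×28.4×0.5040 = -0.8839 kPa.

-0.884 kPa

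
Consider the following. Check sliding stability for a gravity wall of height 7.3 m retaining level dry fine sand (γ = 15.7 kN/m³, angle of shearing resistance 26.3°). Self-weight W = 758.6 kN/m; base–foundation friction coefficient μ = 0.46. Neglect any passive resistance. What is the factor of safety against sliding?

K_a = tan²(45° − 26.3°/2) = 0.3859.
P_a = ½K_aγH² = 0.5×0.3859×15.7×7.3² = 161.4 kN/m, acting at H/3 = 2.433 m above the base.
FS_sliding = μW / P_a = 0.46×758.6 / 161.4 = 2.161.

2.16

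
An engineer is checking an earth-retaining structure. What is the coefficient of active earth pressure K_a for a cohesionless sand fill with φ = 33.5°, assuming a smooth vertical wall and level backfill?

0.289

K_a = (1 − sin φ)/(1 + sin φ) = (1 − sin 33.5°)/(1 + sin 33.5°) = 0.2887.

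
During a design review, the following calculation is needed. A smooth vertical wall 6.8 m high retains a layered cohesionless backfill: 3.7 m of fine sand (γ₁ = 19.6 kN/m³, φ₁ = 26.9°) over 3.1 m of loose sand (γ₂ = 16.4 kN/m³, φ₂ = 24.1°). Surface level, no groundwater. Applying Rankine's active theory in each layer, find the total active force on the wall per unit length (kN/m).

K_a1 = tan²(45°−26.9°/2) = 0.3770; K_a2 = tan²(45°−24.1°/2) = 0.4201.
Layer 1: σ at base = K_a1 γ₁ h₁ = 27.34 kPa; P₁ = ½×27.34×3.7 = 50.58.
Layer 2: σ_v at top = γ₁h₁ = 72.52; σ_h top = K_a2×72.52 = 30.47; σ_h base = K_a2×(72.52+16.4×3.1) = 51.83.
P₂ = ½(30.47+51.83)×3.1 = 127.6. Total P_a = 50.58+127.6 = 178.1 kN/m.

178 kN/m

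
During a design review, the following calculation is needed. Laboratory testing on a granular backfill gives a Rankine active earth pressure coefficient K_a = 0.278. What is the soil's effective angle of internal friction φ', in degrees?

34.4°

K_a = tan²(45° − φ/2) ⇒ 45° − φ/2 = arctan(√0.278) = 27.80°.
φ = 2(45° − 27.80°) = 34.40°.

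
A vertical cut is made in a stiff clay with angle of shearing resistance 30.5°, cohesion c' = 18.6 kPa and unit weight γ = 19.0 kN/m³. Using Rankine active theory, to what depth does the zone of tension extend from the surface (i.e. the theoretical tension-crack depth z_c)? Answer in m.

3.43 m

K_a = tan²(45° − 30.5°/2) = 0.3267; √K_a = 0.5715.
The active pressure is zero where K_a γ z = 2c√K_a, so z_c = 2c/(γ√K_a) = 2×18.6/(19.0×0.5715) = 3.426 m.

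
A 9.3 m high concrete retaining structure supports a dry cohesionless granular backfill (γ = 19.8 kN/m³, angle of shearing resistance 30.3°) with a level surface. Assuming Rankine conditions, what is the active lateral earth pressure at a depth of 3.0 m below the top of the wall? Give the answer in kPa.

K_a = (1 − sin φ)/(1 + sin φ) = 0.3293.
σ_h = K_a γ z = 0.3293 × 19.8 × 3.0 = 19.56 kPa.

19.6 kPa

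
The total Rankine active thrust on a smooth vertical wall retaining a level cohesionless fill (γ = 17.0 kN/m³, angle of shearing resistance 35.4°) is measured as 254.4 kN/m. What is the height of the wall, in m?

10.6 m

K_a = 0.2664. P_a = ½ K_a γ H² ⇒ H = √(2P_a/(K_a γ)).
H = √(2×254.4/(0.2664×17.0)) = 10.60 m.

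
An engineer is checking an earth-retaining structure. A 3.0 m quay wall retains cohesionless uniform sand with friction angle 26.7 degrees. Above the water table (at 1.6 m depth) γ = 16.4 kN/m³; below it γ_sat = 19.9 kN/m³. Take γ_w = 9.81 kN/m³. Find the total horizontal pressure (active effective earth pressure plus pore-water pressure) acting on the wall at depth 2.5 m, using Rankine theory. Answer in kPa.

K_a = (1 − sin φ)/(1 + sin φ) = 0.3800.
γ' = 19.9 − 9.81 = 10.09 kN/m³.
Effective vertical stress at 2.5 m: σ'_v = 16.4×1.6 + 10.09×0.900 = 35.32 kPa.
σ'_h = K_a σ'_v = 0.3800 × 35.32 = 13.42 kPa; u = γ_w × 0.900 = 8.829 kPa.
Total σ_h = 13.42 + 8.829 = 22.25 kPa.

22.2 kPa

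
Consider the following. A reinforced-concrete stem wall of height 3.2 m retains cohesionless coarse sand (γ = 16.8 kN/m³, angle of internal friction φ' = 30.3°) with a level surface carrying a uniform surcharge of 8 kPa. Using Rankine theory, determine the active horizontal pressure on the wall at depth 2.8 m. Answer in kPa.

18.1 kPa

K_a = (1 − sin φ)/(1 + sin φ) = 0.3293.
σ_v = γz + q = 16.8 × 2.8 + 8 = 55.04 kPa.
σ_h = K_a σ_v = 0.3293 × 55.04 = 18.13 kPa.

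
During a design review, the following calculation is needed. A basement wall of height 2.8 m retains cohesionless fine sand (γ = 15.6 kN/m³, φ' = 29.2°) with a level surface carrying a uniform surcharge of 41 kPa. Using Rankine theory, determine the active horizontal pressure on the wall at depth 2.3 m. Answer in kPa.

K_a = (1 − sin φ)/(1 + sin φ) = 0.3442.
σ_v = γz + q = 15.6 × 2.3 + 41 = 76.88 kPa.
σ_h = K_a σ_v = 0.3442 × 76.88 = 26.46 kPa.

26.5 kPa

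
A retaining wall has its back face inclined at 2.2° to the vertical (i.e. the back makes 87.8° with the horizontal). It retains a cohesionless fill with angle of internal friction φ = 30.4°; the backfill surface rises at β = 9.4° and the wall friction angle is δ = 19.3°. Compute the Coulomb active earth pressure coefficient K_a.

K_a = sin²(α+φ) / [sin²α · sin(α−δ) · (1 + √{sin(φ+δ)sin(φ−β) / (sin(α−δ)sin(α+β))})²].
With α = 87.8°, φ = 30.4°, δ = 19.3°, β = 9.4°: K_a = 0.3506.

0.351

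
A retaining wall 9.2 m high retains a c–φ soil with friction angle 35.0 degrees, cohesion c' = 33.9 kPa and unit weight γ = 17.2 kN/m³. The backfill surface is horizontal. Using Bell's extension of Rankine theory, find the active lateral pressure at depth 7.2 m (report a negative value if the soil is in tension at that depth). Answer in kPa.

-1.74 kPa

K_a = (1 − sin φ)/(1 + sin φ) = 0.2710.
σ_a = K_a γ z − 2c√K_a = 0.2710×17.2×7.2 − 2×33.9×0.5206 = -1.735 kPa.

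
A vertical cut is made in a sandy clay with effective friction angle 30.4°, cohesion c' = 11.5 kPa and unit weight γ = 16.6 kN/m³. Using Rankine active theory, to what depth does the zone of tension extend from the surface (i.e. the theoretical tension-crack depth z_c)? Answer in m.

K_a = tan²(45° − 30.4°/2) = 0.3280; √K_a = 0.5727.
The active pressure is zero where K_a γ z = 2c√K_a, so z_c = 2c/(γ√K_a) = 2×11.5/(16.6×0.5727) = 2.419 m.

2.42 m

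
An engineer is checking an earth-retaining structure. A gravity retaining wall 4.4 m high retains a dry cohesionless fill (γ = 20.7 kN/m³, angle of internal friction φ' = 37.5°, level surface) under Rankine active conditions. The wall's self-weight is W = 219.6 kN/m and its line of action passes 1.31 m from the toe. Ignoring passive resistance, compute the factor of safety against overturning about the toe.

4.03

K_a = tan²(45° − 37.5°/2) = 0.2432.
P_a = ½K_aγH² = 0.5×0.2432×20.7×4.4² = 48.73 kN/m, acting at H/3 = 1.467 m above the base.
Overturning moment M_o = P_a × H/3 = 48.73 × 1.467 = 71.47.
Resisting moment M_r = W × 1.31 = 219.6 × 1.31 = 287.7.
FS_overturning = M_r/M_o = 287.7/71.47 = 4.025.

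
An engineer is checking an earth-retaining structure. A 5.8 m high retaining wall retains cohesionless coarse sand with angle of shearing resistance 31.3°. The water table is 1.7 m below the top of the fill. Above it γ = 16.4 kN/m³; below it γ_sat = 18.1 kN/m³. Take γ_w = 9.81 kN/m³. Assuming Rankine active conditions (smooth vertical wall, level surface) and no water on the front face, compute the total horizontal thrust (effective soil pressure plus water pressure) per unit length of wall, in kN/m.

148 kN/m

K_a = tan²(45° − φ/2) = 0.3162.
γ' = 18.1 − 9.81 = 8.290 kN/m³. Depth below WT = 4.1 m.
σ'_h at WT = K_a γ d_w = 8.816 kPa; at base = 8.816 + K_a γ' × 4.1 = 19.56 kPa.
P₁ (0–1.7 m) = ½×8.816×1.7 = 7.493. P₂ (1.7–5.8 m) = ½(8.816+19.56)×4.1 = 58.18.
P_w = ½ γ_w h₂² = 0.5×9.81×4.1² = 82.45. Total = 7.493+58.18+82.45 = 148.1 kN/m.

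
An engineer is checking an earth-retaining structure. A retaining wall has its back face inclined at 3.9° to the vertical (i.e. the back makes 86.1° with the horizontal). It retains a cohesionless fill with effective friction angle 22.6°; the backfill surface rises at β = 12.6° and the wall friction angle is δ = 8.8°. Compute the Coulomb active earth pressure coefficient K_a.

0.541

K_a = sin²(α+φ) / [sin²α · sin(α−δ) · (1 + √{sin(φ+δ)sin(φ−β) / (sin(α−δ)sin(α+β))})²].
With α = 86.1°, φ = 22.6°, δ = 8.8°, β = 12.6°: K_a = 0.5415.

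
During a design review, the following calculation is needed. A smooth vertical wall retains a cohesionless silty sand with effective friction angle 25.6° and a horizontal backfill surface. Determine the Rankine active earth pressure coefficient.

0.397

K_a = (1 − sin φ)/(1 + sin φ) = (1 − sin 25.6°)/(1 + sin 25.6°) = 0.3966.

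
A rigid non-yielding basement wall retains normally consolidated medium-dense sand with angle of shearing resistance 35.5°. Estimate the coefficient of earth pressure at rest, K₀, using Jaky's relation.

K₀ = 1 − sin φ' = 1 − sin 35.5° = 0.4193.

0.419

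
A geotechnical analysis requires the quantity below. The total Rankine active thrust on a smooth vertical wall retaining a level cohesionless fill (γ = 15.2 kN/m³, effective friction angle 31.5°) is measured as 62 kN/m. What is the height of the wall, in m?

5.10 m

K_a = 0.3136. P_a = ½ K_a γ H² ⇒ H = √(2P_a/(K_a γ)).
H = √(2×62/(0.3136×15.2)) = 5.100 m.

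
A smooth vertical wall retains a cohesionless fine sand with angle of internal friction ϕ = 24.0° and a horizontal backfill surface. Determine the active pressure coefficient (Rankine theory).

0.422

K_a = (1 − sin φ)/(1 + sin φ) = (1 − sin 24.0°)/(1 + sin 24.0°) = 0.4217.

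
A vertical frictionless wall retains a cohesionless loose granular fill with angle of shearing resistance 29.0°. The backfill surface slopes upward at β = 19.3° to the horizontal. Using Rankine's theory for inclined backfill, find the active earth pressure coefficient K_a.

K_a = cos β · (cos β − √(cos²β − cos²φ)) / (cos β + √(cos²β − cos²φ)).
cos β = 0.9438, cos φ = 0.8746, √(cos²β − cos²φ) = 0.3547.
K_a = 0.9438 × (0.9438 − 0.3547)/(0.9438 + 0.3547) = 0.4282.

0.428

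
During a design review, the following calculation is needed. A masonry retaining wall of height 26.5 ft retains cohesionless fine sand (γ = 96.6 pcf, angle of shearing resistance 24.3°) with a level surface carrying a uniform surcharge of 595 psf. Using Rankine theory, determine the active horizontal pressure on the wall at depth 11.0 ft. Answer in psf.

691 psf

K_a = (1 − sin φ)/(1 + sin φ) = 0.4169.
σ_v = γz + q = 96.6 × 11.0 + 595 = 1658 psf.
σ_h = K_a σ_v = 0.4169 × 1658 = 691.1 psf.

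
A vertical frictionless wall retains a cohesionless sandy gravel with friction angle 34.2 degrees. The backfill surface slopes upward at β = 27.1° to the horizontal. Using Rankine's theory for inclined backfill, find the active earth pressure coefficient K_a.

0.409

K_a = cos β · (cos β − √(cos²β − cos²φ)) / (cos β + √(cos²β − cos²φ)).
cos β = 0.8902, cos φ = 0.8271, √(cos²β − cos²φ) = 0.3293.
K_a = 0.8902 × (0.8902 − 0.3293)/(0.8902 + 0.3293) = 0.4095.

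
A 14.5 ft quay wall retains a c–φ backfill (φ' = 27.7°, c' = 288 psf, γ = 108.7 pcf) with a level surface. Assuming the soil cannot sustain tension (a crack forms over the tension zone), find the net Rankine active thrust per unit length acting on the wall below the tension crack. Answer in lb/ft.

K_a = 0.3653; √K_a = 0.6044.
Tension-crack depth z_c = 2c/(γ√K_a) = 2×288/(108.7×0.6044) = 8.767 ft.
σ_a at base = K_a γ H − 2c√K_a = 0.3653×108.7×14.5 − 2×288×0.6044 = 227.7 psf.
P_a = ½ × 227.7 × (H − z_c) = 0.5×227.7×5.733 = 652.6 lb/ft.

653 lb/ft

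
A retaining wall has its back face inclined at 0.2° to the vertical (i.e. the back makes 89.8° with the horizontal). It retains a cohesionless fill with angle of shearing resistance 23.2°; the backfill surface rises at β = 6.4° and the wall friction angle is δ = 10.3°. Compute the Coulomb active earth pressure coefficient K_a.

0.437

K_a = sin²(α+φ) / [sin²α · sin(α−δ) · (1 + √{sin(φ+δ)sin(φ−β) / (sin(α−δ)sin(α+β))})²].
With α = 89.8°, φ = 23.2°, δ = 10.3°, β = 6.4°: K_a = 0.4372.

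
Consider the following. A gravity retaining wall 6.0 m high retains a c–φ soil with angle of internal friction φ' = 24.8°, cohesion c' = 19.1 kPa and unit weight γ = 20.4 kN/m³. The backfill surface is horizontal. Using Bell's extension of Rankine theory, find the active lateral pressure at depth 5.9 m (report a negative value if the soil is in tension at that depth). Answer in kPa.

K_a = (1 − sin φ)/(1 + sin φ) = 0.4090.
σ_a = K_a γ z − 2c√K_a = 0.4090×20.4×5.9 − 2×19.1×0.6395 = 24.80 kPa.

24.8 kPa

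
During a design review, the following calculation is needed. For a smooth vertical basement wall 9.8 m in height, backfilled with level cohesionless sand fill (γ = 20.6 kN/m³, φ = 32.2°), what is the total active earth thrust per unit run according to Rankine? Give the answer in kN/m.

K_a = tan²(45° − φ/2) = 0.3047.
P_a = ½ K_a γ H² = 0.5 × 0.3047 × 20.6 × 9.8² = 301.4 kN/m.

301 kN/m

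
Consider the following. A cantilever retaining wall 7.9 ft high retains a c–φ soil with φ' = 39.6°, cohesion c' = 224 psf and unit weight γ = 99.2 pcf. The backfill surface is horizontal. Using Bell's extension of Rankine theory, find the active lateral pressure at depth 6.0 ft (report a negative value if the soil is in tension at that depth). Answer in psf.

-79.0 psf

K_a = (1 − sin φ)/(1 + sin φ) = 0.2214.
σ_a = K_a γ z − 2c√K_a = 0.2214×99.2×6.0 − 2×224×0.4706 = -79.02 psf.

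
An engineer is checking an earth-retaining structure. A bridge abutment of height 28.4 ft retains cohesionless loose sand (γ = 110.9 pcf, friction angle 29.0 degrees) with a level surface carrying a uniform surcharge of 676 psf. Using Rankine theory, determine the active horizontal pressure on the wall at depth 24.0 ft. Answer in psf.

K_a = (1 − sin φ)/(1 + sin φ) = 0.3470.
σ_v = γz + q = 110.9 × 24.0 + 676 = 3338 psf.
σ_h = K_a σ_v = 0.3470 × 3338 = 1158 psf.

1160 psf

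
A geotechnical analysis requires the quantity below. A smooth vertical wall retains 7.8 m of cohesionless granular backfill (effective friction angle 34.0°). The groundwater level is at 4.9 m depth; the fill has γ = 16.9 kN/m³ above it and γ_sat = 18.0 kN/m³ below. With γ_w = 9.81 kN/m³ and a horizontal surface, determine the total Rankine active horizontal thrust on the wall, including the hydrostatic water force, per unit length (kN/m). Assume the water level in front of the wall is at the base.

176 kN/m

K_a = tan²(45° − φ/2) = 0.2827.
γ' = 18.0 − 9.81 = 8.190 kN/m³. Depth below WT = 2.9 m.
σ'_h at WT = K_a γ d_w = 23.41 kPa; at base = 23.41 + K_a γ' × 2.9 = 30.13 kPa.
P₁ (0–4.9 m) = ½×23.41×4.9 = 57.36. P₂ (4.9–7.8 m) = ½(23.41+30.13)×2.9 = 77.63.
P_w = ½ γ_w h₂² = 0.5×9.81×2.9² = 41.25. Total = 57.36+77.63+41.25 = 176.2 kN/m.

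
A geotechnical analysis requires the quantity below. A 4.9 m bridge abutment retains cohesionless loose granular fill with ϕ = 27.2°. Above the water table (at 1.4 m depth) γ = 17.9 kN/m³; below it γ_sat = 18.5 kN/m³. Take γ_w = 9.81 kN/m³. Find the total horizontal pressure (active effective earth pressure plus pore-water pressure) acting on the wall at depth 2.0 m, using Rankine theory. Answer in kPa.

17.2 kPa

K_a = (1 − sin φ)/(1 + sin φ) = 0.3726.
γ' = 18.5 − 9.81 = 8.690 kN/m³.
Effective vertical stress at 2.0 m: σ'_v = 17.9×1.4 + 8.690×0.600 = 30.27 kPa.
σ'_h = K_a σ'_v = 0.3726 × 30.27 = 11.28 kPa; u = γ_w × 0.600 = 5.886 kPa.
Total σ_h = 11.28 + 5.886 = 17.17 kPa.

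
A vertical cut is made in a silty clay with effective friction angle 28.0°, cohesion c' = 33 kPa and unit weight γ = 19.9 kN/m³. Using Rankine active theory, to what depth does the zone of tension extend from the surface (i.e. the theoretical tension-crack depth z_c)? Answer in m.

5.52 m

K_a = tan²(45° − 28.0°/2) = 0.3610; √K_a = 0.6009.
The active pressure is zero where K_a γ z = 2c√K_a, so z_c = 2c/(γ√K_a) = 2×33/(19.9×0.6009) = 5.520 m.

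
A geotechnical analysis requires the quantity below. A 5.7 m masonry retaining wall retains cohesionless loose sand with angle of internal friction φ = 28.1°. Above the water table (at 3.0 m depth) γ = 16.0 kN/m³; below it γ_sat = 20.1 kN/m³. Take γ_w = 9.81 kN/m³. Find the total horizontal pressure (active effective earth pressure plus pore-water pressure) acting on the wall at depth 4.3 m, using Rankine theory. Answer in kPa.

34.8 kPa

K_a = (1 − sin φ)/(1 + sin φ) = 0.3596.
γ' = 20.1 − 9.81 = 10.29 kN/m³.
Effective vertical stress at 4.3 m: σ'_v = 16.0×3.0 + 10.29×1.30 = 61.38 kPa.
σ'_h = K_a σ'_v = 0.3596 × 61.38 = 22.07 kPa; u = γ_w × 1.30 = 12.75 kPa.
Total σ_h = 22.07 + 12.75 = 34.82 kPa.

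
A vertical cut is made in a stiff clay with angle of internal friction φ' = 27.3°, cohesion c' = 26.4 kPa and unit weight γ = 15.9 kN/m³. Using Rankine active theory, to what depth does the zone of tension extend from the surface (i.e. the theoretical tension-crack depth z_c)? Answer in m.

K_a = tan²(45° − 27.3°/2) = 0.3711; √K_a = 0.6092.
The active pressure is zero where K_a γ z = 2c√K_a, so z_c = 2c/(γ√K_a) = 2×26.4/(15.9×0.6092) = 5.451 m.

5.45 m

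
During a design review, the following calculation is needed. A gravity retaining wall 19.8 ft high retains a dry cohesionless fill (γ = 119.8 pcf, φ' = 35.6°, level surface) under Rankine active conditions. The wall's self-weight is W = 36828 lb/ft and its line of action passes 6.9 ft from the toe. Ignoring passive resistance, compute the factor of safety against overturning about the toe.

K_a = tan²(45° − 35.6°/2) = 0.2641.
P_a = ½K_aγH² = 0.5×0.2641×119.8×19.8² = 6202 lb/ft, acting at H/3 = 6.600 ft above the base.
Overturning moment M_o = P_a × H/3 = 6202 × 6.600 = 40940.
Resisting moment M_r = W × 6.9 = 36828 × 6.9 = 254100.
FS_overturning = M_r/M_o = 254100/40940 = 6.208.

6.21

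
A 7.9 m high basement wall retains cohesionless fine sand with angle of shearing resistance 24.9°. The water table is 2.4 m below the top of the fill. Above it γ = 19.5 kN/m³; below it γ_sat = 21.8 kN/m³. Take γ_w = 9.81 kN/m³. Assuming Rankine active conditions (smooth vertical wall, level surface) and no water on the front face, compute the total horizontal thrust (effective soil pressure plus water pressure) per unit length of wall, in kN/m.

350 kN/m

K_a = tan²(45° − φ/2) = 0.4074.
γ' = 21.8 − 9.81 = 11.99 kN/m³. Depth below WT = 5.5 m.
σ'_h at WT = K_a γ d_w = 19.07 kPa; at base = 19.07 + K_a γ' × 5.5 = 45.94 kPa.
P₁ (0–2.4 m) = ½×19.07×2.4 = 22.88. P₂ (2.4–7.9 m) = ½(19.07+45.94)×5.5 = 178.8.
P_w = ½ γ_w h₂² = 0.5×9.81×5.5² = 148.4. Total = 22.88+178.8+148.4 = 350.0 kN/m.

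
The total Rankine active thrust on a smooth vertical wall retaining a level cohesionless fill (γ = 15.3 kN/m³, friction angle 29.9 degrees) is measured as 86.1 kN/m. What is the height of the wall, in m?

K_a = 0.3347. P_a = ½ K_a γ H² ⇒ H = √(2P_a/(K_a γ)).
H = √(2×86.1/(0.3347×15.3)) = 5.799 m.

5.80 m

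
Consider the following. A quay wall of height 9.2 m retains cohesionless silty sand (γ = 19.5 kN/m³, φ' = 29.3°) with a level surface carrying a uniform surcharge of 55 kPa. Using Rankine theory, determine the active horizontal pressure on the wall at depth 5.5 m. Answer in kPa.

K_a = (1 − sin φ)/(1 + sin φ) = 0.3428.
σ_v = γz + q = 19.5 × 5.5 + 55 = 162.2 kPa.
σ_h = K_a σ_v = 0.3428 × 162.2 = 55.63 kPa.

55.6 kPa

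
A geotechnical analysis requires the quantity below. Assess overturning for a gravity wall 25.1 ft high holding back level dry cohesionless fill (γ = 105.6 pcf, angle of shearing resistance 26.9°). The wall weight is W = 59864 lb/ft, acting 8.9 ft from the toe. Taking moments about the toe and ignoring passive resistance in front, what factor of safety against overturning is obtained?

5.08

K_a = tan²(45° − 26.9°/2) = 0.3770.
P_a = ½K_aγH² = 0.5×0.3770×105.6×25.1² = 12540 lb/ft, acting at H/3 = 8.367 ft above the base.
Overturning moment M_o = P_a × H/3 = 12540 × 8.367 = 104900.
Resisting moment M_r = W × 8.9 = 59864 × 8.9 = 532800.
FS_overturning = M_r/M_o = 532800/104900 = 5.078.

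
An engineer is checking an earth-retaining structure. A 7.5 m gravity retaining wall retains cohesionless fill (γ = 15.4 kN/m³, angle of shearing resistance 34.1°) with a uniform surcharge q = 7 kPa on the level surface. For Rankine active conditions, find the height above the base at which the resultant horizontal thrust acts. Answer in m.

2.64 m

K_a = 0.2815.
Triangular part P₁ = ½K_aγH² = 121.9 at H/3 = 2.500 m; rectangular part P₂ = K_a q H = 14.78 at H/2 = 3.750 m.
ȳ = (P₁·2.500 + P₂·3.750)/(P₁+P₂) = 2.635 m.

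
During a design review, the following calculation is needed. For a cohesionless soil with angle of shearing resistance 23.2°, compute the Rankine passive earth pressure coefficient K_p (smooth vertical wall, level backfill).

2.30

K_p = (1 + sin φ)/(1 − sin φ) = tan²(45° + 23.2°/2) = 2.300.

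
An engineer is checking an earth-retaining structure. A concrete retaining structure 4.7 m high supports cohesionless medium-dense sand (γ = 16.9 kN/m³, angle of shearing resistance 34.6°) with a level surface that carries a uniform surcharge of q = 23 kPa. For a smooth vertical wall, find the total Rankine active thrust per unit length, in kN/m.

81.2 kN/m

K_a = tan²(45° − φ/2) = 0.2756.
Soil triangle: ½ K_a γ H² = 0.5×0.2756×16.9×4.7² = 51.45 kN/m.
Surcharge rectangle: K_a q H = 0.2756×23×4.7 = 29.80 kN/m.
Total = 51.45 + 29.80 = 81.25 kN/m.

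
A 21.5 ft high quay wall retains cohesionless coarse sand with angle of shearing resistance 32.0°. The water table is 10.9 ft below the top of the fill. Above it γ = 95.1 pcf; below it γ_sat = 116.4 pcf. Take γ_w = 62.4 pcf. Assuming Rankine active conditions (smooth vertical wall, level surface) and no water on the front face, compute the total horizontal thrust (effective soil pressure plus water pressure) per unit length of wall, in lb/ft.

K_a = tan²(45° − φ/2) = 0.3073.
γ' = 116.4 − 62.4 = 54.00 pcf. Depth below WT = 10.6 ft.
σ'_h at WT = K_a γ d_w = 318.5 psf; at base = 318.5 + K_a γ' × 10.6 = 494.4 psf.
P₁ (0–10.9 ft) = ½×318.5×10.9 = 1736. P₂ (10.9–21.5 ft) = ½(318.5+494.4)×10.6 = 4308.
P_w = ½ γ_w h₂² = 0.5×62.4×10.6² = 3506. Total = 1736+4308+3506 = 9550 lb/ft.

9550 lb/ft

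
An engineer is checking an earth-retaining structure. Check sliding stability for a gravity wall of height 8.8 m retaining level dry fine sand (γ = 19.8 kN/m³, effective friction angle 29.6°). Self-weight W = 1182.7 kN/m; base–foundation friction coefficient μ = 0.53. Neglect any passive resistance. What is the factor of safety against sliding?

2.41

K_a = tan²(45° − 29.6°/2) = 0.3387.
P_a = ½K_aγH² = 0.5×0.3387×19.8×8.8² = 259.7 kN/m, acting at H/3 = 2.933 m above the base.
FS_sliding = μW / P_a = 0.53×1182.7 / 259.7 = 2.414.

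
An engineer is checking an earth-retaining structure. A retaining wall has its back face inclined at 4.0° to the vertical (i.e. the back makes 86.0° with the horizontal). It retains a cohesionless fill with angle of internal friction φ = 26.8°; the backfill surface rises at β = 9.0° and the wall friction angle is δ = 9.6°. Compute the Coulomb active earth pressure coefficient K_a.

0.428

K_a = sin²(α+φ) / [sin²α · sin(α−δ) · (1 + √{sin(φ+δ)sin(φ−β) / (sin(α−δ)sin(α+β))})²].
With α = 86.0°, φ = 26.8°, δ = 9.6°, β = 9.0°: K_a = 0.4280.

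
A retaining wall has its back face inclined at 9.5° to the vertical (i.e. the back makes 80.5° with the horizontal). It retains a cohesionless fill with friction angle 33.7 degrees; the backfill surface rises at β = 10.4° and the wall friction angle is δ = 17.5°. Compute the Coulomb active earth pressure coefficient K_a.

K_a = sin²(α+φ) / [sin²α · sin(α−δ) · (1 + √{sin(φ+δ)sin(φ−β) / (sin(α−δ)sin(α+β))})²].
With α = 80.5°, φ = 33.7°, δ = 17.5°, β = 10.4°: K_a = 0.3805.

0.381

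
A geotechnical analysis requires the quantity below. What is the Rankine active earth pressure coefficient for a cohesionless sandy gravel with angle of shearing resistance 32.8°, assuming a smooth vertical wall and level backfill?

0.297

K_a = tan²(45° − φ/2) = tan²(28.60°) = 0.2973.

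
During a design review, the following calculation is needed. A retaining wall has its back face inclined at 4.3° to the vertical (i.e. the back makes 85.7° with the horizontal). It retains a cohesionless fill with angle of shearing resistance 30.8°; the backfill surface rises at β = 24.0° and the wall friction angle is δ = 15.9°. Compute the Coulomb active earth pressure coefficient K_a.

0.498

K_a = sin²(α+φ) / [sin²α · sin(α−δ) · (1 + √{sin(φ+δ)sin(φ−β) / (sin(α−δ)sin(α+β))})²].
With α = 85.7°, φ = 30.8°, δ = 15.9°, β = 24.0°: K_a = 0.4984.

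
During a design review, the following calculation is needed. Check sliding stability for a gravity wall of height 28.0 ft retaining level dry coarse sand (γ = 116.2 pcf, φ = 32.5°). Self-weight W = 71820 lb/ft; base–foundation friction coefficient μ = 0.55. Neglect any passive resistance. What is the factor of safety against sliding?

2.88

K_a = tan²(45° − 32.5°/2) = 0.3010.
P_a = ½K_aγH² = 0.5×0.3010×116.2×28.0² = 13710 lb/ft, acting at H/3 = 9.333 ft above the base.
FS_sliding = μW / P_a = 0.55×71820 / 13710 = 2.881.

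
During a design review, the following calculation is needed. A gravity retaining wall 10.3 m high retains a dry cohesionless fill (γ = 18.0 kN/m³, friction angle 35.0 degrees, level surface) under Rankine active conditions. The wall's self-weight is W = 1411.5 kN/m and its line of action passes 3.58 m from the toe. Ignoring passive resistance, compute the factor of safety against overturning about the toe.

K_a = tan²(45° − 35.0°/2) = 0.2710.
P_a = ½K_aγH² = 0.5×0.2710×18.0×10.3² = 258.7 kN/m, acting at H/3 = 3.433 m above the base.
Overturning moment M_o = P_a × H/3 = 258.7 × 3.433 = 888.4.
Resisting moment M_r = W × 3.58 = 1411.5 × 3.58 = 5053.
FS_overturning = M_r/M_o = 5053/888.4 = 5.688.

5.69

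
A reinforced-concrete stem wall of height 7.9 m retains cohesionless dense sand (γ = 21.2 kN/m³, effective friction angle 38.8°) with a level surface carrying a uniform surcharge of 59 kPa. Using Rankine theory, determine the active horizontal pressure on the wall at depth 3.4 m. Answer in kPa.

K_a = (1 − sin φ)/(1 + sin φ) = 0.2296.
σ_v = γz + q = 21.2 × 3.4 + 59 = 131.1 kPa.
σ_h = K_a σ_v = 0.2296 × 131.1 = 30.09 kPa.

30.1 kPa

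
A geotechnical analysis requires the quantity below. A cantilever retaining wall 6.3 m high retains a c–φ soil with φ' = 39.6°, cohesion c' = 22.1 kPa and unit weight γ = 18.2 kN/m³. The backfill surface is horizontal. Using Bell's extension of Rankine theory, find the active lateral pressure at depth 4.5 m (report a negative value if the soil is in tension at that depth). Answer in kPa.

K_a = (1 − sin φ)/(1 + sin φ) = 0.2214.
σ_a = K_a γ z − 2c√K_a = 0.2214×18.2×4.5 − 2×22.1×0.4706 = -2.664 kPa.

-2.66 kPa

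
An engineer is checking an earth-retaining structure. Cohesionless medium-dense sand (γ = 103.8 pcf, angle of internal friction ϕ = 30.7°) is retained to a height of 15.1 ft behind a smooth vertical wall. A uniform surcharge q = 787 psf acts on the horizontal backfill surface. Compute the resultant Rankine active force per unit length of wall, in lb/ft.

7690 lb/ft

K_a = tan²(45° − φ/2) = 0.3240.
Soil triangle: ½ K_a γ H² = 0.5×0.3240×103.8×15.1² = 3834 lb/ft.
Surcharge rectangle: K_a q H = 0.3240×787×15.1 = 3851 lb/ft.
Total = 3834 + 3851 = 7685 lb/ft.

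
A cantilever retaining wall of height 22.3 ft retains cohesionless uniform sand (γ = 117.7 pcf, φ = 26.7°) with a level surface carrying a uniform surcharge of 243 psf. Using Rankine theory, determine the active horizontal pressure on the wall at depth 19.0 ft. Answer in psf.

K_a = (1 − sin φ)/(1 + sin φ) = 0.3800.
σ_v = γz + q = 117.7 × 19.0 + 243 = 2479 psf.
σ_h = K_a σ_v = 0.3800 × 2479 = 942.0 psf.

942 psf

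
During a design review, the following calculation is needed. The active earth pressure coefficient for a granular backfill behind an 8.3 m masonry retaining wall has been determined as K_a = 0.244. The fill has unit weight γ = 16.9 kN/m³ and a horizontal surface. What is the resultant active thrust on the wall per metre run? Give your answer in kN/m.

142 kN/m

P = ½ K_a γ H² = 0.5 × 0.244 × 16.9 × 8.3² = 142.0 kN/m.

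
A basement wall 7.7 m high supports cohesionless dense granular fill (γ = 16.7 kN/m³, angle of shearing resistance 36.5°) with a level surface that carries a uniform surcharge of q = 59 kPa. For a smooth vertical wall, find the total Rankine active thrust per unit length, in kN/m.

241 kN/m

K_a = tan²(45° − φ/2) = 0.2541.
Soil triangle: ½ K_a γ H² = 0.5×0.2541×16.7×7.7² = 125.8 kN/m.
Surcharge rectangle: K_a q H = 0.2541×59×7.7 = 115.4 kN/m.
Total = 125.8 + 115.4 = 241.2 kN/m.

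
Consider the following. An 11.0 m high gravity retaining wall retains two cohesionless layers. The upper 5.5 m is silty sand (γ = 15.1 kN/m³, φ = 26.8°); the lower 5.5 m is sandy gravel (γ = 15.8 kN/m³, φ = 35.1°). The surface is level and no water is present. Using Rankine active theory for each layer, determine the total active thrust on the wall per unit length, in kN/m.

274 kN/m

K_a1 = tan²(45°−26.8°/2) = 0.3785; K_a2 = tan²(45°−35.1°/2) = 0.2698.
Layer 1: σ at base = K_a1 γ₁ h₁ = 31.43 kPa; P₁ = ½×31.43×5.5 = 86.44.
Layer 2: σ_v at top = γ₁h₁ = 83.05; σ_h top = K_a2×83.05 = 22.41; σ_h base = K_a2×(83.05+15.8×5.5) = 45.86.
P₂ = ½(22.41+45.86)×5.5 = 187.7. Total P_a = 86.44+187.7 = 274.2 kN/m.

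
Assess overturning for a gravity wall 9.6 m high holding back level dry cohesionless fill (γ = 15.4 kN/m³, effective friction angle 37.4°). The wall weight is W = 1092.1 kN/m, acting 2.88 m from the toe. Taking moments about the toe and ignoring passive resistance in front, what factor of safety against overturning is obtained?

K_a = tan²(45° − 37.4°/2) = 0.2443.
P_a = ½K_aγH² = 0.5×0.2443×15.4×9.6² = 173.3 kN/m, acting at H/3 = 3.200 m above the base.
Overturning moment M_o = P_a × H/3 = 173.3 × 3.200 = 554.7.
Resisting moment M_r = W × 2.88 = 1092.1 × 2.88 = 3145.
FS_overturning = M_r/M_o = 3145/554.7 = 5.670.

5.67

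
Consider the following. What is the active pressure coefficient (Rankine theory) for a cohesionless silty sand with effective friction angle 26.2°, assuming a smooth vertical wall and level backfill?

0.387

K_a = (1 − sin φ)/(1 + sin φ) = (1 − sin 26.2°)/(1 + sin 26.2°) = 0.3874.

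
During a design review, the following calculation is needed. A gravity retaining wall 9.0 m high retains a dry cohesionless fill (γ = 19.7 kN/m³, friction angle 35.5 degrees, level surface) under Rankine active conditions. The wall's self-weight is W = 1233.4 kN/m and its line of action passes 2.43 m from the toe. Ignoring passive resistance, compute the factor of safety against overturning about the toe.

4.72

K_a = tan²(45° − 35.5°/2) = 0.2653.
P_a = ½K_aγH² = 0.5×0.2653×19.7×9.0² = 211.6 kN/m, acting at H/3 = 3.000 m above the base.
Overturning moment M_o = P_a × H/3 = 211.6 × 3.000 = 634.9.
Resisting moment M_r = W × 2.43 = 1233.4 × 2.43 = 2997.
FS_overturning = M_r/M_o = 2997/634.9 = 4.721.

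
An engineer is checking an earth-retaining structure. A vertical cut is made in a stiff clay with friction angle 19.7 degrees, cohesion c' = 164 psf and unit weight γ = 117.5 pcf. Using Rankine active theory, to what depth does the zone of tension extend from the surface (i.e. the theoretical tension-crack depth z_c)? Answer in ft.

3.96 ft

K_a = tan²(45° − 19.7°/2) = 0.4958; √K_a = 0.7041.
The active pressure is zero where K_a γ z = 2c√K_a, so z_c = 2c/(γ√K_a) = 2×164/(117.5×0.7041) = 3.965 ft.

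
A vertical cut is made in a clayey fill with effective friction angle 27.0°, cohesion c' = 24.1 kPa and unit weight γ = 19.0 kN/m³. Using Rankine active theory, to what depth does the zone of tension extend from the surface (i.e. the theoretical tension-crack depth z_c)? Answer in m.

K_a = tan²(45° − 27.0°/2) = 0.3755; √K_a = 0.6128.
The active pressure is zero where K_a γ z = 2c√K_a, so z_c = 2c/(γ√K_a) = 2×24.1/(19.0×0.6128) = 4.140 m.

4.14 m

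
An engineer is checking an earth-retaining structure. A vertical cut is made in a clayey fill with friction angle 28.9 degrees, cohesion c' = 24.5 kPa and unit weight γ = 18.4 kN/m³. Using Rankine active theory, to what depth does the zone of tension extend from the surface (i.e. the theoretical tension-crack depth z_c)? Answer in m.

4.51 m

K_a = tan²(45° − 28.9°/2) = 0.3484; √K_a = 0.5902.
The active pressure is zero where K_a γ z = 2c√K_a, so z_c = 2c/(γ√K_a) = 2×24.5/(18.4×0.5902) = 4.512 m.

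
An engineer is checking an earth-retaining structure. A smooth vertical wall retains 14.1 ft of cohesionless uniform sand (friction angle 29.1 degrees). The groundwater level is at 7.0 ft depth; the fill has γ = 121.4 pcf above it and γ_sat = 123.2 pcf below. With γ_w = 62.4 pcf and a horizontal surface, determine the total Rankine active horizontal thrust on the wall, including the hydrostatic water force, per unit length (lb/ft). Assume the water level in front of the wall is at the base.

K_a = tan²(45° − φ/2) = 0.3456.
γ' = 123.2 − 62.4 = 60.80 pcf. Depth below WT = 7.1 ft.
σ'_h at WT = K_a γ d_w = 293.7 psf; at base = 293.7 + K_a γ' × 7.1 = 442.9 psf.
P₁ (0–7.0 ft) = ½×293.7×7.0 = 1028. P₂ (7.0–14.1 ft) = ½(293.7+442.9)×7.1 = 2615.
P_w = ½ γ_w h₂² = 0.5×62.4×7.1² = 1573. Total = 1028+2615+1573 = 5215 lb/ft.

5220 lb/ft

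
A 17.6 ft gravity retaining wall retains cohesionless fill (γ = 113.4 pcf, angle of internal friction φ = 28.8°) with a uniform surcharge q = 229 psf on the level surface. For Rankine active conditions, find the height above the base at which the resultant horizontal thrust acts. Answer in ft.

K_a = 0.3498.
Triangular part P₁ = ½K_aγH² = 6143 at H/3 = 5.867 ft; rectangular part P₂ = K_a q H = 1410 at H/2 = 8.800 ft.
ȳ = (P₁·5.867 + P₂·8.800)/(P₁+P₂) = 6.414 ft.

6.41 ft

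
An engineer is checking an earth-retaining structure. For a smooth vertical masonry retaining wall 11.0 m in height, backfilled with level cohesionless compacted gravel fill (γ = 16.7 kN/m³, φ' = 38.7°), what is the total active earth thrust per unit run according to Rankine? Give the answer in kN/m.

233 kN/m

K_a = tan²(45° − φ/2) = 0.2306.
P_a = ½ K_a γ H² = 0.5 × 0.2306 × 16.7 × 11.0² = 233.0 kN/m.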